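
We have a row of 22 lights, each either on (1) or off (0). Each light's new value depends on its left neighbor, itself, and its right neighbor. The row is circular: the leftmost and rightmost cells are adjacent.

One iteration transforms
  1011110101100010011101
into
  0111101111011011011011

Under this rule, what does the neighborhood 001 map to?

At position 13 the neighborhood is 001; the next row has 0 there.

0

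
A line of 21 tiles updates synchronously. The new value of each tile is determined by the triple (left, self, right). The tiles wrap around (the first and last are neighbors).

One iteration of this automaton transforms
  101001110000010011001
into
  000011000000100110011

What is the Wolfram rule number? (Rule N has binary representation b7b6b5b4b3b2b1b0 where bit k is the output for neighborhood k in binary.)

10

position 6: 111 → 0  (bit 7 = 0)
position 0: 110 → 0  (bit 6 = 0)
position 1: 101 → 0  (bit 5 = 0)
position 3: 100 → 0  (bit 4 = 0)
position 5: 011 → 1  (bit 3 = 1)
position 2: 010 → 0  (bit 2 = 0)
position 4: 001 → 1  (bit 1 = 1)
position 9: 000 → 0  (bit 0 = 0)
bits b7..b0 = 00001010 = 10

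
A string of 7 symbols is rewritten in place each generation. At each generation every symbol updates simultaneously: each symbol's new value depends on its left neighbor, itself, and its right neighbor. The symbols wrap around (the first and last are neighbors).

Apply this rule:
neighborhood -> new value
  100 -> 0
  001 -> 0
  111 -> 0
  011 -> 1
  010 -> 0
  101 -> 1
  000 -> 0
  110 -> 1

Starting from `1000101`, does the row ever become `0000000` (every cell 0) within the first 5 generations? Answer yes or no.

yes

1000011
1000010
0000001
0000000
all cells are 0 at generation 4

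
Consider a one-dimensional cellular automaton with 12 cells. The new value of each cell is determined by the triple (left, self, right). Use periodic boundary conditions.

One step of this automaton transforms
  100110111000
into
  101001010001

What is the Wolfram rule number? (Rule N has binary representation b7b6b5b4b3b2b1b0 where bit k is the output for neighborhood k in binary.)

position 7: 111 → 1  (bit 7 = 1)
position 4: 110 → 0  (bit 6 = 0)
position 5: 101 → 1  (bit 5 = 1)
position 1: 100 → 0  (bit 4 = 0)
position 3: 011 → 0  (bit 3 = 0)
position 0: 010 → 1  (bit 2 = 1)
position 2: 001 → 1  (bit 1 = 1)
position 10: 000 → 0  (bit 0 = 0)
bits b7..b0 = 10100110 = 166

166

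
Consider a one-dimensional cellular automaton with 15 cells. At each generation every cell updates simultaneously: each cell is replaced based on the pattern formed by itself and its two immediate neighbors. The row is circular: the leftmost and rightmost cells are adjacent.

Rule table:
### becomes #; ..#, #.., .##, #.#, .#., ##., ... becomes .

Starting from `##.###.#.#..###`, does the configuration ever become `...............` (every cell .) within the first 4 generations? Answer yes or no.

generation 1: #...#........##
generation 2: ..............#
generation 3: ...............
all cells are . at generation 3

yes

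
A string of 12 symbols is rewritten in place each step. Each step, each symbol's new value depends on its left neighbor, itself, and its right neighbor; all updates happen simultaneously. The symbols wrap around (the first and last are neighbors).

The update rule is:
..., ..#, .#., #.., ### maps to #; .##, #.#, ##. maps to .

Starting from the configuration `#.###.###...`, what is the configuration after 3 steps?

#..#...#.###
.#######..##
..#####.##..

..#####.##..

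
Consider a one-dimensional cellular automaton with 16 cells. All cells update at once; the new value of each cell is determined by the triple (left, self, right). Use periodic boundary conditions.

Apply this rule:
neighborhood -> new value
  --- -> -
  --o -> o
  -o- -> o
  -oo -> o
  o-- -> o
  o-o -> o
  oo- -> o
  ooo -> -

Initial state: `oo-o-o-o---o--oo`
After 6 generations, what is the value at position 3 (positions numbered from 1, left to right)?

-oooooooo-ooooo-
oo------ooo---oo
-oo----oo-oo-oo-
oooo--oooooooooo
---oooo---------
--oo--oo--------
position 3 holds o

o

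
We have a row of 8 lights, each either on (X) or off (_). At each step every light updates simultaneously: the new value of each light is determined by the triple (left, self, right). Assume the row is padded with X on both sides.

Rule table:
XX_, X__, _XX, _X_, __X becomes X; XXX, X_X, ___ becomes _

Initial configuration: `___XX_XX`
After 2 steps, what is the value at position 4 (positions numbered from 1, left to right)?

X_XXX_X_
X_X_X_X_
position 4 holds _

_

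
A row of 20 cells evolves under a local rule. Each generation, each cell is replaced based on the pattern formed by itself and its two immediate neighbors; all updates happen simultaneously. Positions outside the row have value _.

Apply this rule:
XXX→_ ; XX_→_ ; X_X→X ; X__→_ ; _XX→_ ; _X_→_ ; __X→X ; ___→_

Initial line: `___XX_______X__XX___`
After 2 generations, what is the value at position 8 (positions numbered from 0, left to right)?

__X________X__X_____
_X________X__X______
position 8 holds _

_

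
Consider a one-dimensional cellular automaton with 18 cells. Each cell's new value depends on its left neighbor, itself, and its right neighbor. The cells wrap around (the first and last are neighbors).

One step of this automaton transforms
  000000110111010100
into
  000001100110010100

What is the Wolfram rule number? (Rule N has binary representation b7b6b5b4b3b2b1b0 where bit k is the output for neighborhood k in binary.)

position 10: 111 → 1  (bit 7 = 1)
position 7: 110 → 0  (bit 6 = 0)
position 8: 101 → 0  (bit 5 = 0)
position 16: 100 → 0  (bit 4 = 0)
position 6: 011 → 1  (bit 3 = 1)
position 13: 010 → 1  (bit 2 = 1)
position 5: 001 → 1  (bit 1 = 1)
position 0: 000 → 0  (bit 0 = 0)
bits b7..b0 = 10001110 = 142

142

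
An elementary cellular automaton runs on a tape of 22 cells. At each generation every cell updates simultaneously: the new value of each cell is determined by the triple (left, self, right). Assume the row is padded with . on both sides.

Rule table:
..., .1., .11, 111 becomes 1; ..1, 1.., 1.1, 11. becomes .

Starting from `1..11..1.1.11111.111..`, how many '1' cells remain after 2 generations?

10

generation 1: 1..1...1.1.1111..11..1
generation 2: 1..1.1.1.1.111...1...1
count of 1: 10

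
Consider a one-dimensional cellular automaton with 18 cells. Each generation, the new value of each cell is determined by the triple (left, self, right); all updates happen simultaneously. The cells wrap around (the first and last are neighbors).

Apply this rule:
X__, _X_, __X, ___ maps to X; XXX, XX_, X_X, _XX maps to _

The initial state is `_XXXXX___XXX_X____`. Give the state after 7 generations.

X_____XXX____XXXXX
_XXXXX___XXXX_____
X_____XXX____XXXXX  (repeats generation 1; period 2)
generation 7: X_____XXX____XXXXX

X_____XXX____XXXXX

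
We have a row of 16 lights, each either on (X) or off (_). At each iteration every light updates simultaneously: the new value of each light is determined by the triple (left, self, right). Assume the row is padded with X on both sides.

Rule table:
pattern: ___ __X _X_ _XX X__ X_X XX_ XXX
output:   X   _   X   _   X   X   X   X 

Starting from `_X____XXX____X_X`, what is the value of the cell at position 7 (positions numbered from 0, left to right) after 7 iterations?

XXXXX__XXXXX_XX_
XXXXXX__XXXXX_XX
XXXXXXX__XXXXX_X
XXXXXXXX__XXXXX_
XXXXXXXXX__XXXXX
XXXXXXXXXX__XXXX
XXXXXXXXXXX__XXX
position 7 holds X

X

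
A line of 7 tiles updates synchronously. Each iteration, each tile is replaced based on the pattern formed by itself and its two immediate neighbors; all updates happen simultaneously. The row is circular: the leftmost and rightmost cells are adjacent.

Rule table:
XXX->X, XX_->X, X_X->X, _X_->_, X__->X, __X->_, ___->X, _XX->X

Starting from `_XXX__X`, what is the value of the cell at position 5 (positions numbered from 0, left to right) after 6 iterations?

XXXXX__
XXXXXX_
XXXXXXX
XXXXXXX  (fixed point — unchanged through iteration 6)
position 5 holds X

X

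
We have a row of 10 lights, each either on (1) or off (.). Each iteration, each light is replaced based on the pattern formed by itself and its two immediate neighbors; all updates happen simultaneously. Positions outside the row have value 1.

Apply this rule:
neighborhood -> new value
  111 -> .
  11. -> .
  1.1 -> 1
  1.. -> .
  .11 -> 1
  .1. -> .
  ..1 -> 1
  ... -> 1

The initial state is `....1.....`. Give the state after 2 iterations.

.111..1111
11...11...

11...11...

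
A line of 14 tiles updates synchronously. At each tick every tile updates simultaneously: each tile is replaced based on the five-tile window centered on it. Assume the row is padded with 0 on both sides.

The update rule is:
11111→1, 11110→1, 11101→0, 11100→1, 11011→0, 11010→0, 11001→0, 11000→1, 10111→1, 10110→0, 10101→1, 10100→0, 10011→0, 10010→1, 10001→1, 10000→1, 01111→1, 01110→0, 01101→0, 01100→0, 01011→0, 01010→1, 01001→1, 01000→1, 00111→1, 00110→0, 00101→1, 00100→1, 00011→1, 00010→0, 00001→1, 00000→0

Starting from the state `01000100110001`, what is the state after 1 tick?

01110110001101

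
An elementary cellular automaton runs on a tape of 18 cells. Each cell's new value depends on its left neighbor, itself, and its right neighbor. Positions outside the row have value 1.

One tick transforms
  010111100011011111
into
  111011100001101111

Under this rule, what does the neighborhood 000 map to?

0

At position 8 the neighborhood is 000; the next row has 0 there.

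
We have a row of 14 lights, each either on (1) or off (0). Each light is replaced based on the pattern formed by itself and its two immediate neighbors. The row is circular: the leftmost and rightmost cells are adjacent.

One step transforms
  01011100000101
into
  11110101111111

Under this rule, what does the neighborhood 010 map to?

At position 1 the neighborhood is 010; the next row has 1 there.

1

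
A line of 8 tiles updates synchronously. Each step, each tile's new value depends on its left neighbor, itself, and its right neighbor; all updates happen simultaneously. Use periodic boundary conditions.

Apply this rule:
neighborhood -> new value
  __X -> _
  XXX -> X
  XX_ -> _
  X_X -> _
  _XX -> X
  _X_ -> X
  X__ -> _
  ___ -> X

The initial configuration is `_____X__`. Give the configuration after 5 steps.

XXXX_X_X
XXX__X_X
XX___X_X
X__X_X_X
___X_X_X

___X_X_X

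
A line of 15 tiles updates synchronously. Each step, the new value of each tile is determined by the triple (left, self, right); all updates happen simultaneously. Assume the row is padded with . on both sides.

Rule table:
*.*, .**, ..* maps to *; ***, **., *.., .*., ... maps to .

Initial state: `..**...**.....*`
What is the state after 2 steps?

**...**.....*..

.**...**.....*.
**...**.....*..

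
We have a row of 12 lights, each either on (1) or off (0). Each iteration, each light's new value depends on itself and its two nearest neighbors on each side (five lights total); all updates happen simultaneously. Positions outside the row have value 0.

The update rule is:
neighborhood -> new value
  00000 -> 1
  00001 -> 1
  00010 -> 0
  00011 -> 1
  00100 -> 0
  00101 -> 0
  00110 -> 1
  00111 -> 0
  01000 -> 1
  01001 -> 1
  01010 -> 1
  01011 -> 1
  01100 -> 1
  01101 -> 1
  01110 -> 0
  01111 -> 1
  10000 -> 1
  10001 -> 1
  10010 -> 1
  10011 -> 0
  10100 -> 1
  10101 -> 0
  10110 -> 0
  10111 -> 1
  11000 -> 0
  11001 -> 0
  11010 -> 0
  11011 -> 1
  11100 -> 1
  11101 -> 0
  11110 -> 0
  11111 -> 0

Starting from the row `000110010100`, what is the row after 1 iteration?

111110101111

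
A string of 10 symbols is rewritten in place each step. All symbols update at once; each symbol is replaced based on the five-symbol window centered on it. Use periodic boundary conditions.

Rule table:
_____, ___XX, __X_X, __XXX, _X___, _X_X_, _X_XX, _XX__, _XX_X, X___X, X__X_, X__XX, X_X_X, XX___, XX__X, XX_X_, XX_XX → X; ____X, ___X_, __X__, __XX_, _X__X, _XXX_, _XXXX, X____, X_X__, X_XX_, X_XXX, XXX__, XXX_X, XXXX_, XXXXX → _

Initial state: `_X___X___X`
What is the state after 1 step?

X_XX__XX_X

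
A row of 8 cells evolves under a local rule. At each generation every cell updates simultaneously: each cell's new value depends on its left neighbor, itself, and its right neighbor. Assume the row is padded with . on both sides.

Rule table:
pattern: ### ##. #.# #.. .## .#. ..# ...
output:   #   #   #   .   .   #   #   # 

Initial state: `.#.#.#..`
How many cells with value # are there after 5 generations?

######.#
.#######
#.######
##.#####
.##.####
count of #: 6

6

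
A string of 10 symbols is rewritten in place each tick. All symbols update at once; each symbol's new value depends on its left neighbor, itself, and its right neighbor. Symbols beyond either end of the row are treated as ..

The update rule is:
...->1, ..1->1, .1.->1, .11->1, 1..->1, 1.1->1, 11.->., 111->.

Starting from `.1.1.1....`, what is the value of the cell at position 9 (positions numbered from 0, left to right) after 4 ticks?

1111111111
1.........
1111111111  (repeats tick 1; period 2)
tick 4: 1.........
position 9 holds .

.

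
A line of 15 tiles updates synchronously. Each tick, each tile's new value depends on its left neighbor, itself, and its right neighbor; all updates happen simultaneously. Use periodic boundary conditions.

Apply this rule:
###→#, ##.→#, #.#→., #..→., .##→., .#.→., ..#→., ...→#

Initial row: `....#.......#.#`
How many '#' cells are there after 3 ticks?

5

.##...#####....
..#.#..####.###
........###..##
count of #: 5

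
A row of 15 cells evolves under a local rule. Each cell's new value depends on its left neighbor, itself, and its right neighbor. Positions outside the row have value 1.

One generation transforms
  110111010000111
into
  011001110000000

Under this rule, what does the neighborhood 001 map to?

At position 11 the neighborhood is 001; the next row has 0 there.

0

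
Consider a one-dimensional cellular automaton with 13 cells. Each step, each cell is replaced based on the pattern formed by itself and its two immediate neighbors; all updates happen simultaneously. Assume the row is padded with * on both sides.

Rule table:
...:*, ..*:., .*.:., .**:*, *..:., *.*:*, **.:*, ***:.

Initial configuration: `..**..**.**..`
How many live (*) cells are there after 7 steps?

6

..**..*****..
..**..*...*..
..**....*....
..**.**...**.
..*****.*.***
..*...**.**..
....*.*****..
count of *: 6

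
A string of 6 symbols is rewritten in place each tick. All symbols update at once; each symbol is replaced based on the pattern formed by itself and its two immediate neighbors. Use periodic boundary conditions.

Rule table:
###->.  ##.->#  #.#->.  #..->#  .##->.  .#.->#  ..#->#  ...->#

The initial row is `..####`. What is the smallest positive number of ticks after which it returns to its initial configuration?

##...#
.####.
#...##
####..
...###
###..#
..###.
##..##
.###..
#..###
###...
..####

12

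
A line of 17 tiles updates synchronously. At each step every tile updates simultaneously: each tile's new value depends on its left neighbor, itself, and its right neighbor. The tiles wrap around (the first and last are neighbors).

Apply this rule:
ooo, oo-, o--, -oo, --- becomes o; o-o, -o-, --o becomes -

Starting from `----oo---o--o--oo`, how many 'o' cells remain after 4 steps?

14

step 1: ooo-oooo--o--o-oo
step 2: ooo-ooooo--o---oo
step 3: ooo-oooooo--oo-oo
step 4: ooo-ooooooo-oo-oo
count of o: 14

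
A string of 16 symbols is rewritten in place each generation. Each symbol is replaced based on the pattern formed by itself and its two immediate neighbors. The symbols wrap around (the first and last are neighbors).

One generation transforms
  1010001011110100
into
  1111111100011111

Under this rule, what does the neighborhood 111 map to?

0

At position 9 the neighborhood is 111; the next row has 0 there.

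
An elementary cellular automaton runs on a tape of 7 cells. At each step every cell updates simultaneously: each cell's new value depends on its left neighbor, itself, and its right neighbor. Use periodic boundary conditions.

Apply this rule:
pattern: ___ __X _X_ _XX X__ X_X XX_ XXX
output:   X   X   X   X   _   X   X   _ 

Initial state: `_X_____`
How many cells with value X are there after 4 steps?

5

step 1: XX_XXXX
step 2: _XXX___
step 3: XX_X_XX
step 4: _XXXXX_
count of X: 5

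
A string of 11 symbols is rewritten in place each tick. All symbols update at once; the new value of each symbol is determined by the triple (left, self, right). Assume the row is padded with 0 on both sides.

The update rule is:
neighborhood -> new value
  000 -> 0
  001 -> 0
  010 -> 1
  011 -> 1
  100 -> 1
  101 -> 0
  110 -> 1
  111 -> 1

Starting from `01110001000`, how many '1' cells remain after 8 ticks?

01111001100
01111101110
01111101111
01111101111  (fixed point — unchanged through tick 8)
count of 1: 9

9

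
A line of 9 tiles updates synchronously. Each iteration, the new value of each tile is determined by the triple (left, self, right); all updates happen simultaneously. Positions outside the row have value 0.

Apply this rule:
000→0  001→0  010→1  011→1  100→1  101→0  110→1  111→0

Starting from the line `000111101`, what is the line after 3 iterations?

000110101

iteration 1: 000100101
iteration 2: 000110101
iteration 3: 000110101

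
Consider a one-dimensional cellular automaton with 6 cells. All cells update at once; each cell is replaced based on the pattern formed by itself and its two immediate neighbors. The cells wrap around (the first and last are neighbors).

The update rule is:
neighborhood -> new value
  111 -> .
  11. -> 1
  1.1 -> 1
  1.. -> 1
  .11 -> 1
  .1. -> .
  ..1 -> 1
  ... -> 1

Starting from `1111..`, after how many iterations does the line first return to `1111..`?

2

1..111
1111..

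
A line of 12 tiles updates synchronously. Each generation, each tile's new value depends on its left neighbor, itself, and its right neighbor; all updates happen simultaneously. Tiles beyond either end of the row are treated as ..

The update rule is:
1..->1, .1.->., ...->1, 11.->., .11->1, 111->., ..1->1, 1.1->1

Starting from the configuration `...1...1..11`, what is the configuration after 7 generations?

11.111.11.1.

111.111.111.
1..11..11..1
.111.111.11.
11..11..11.1
1.111.111.1.
.11..11..1.1
11.111.11.1.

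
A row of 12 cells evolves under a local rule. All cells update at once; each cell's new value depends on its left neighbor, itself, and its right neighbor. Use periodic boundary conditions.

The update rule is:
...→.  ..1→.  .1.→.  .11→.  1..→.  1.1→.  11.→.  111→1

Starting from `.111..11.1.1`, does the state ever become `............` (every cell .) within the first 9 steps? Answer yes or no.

..1.........
............
all cells are . at step 2

yes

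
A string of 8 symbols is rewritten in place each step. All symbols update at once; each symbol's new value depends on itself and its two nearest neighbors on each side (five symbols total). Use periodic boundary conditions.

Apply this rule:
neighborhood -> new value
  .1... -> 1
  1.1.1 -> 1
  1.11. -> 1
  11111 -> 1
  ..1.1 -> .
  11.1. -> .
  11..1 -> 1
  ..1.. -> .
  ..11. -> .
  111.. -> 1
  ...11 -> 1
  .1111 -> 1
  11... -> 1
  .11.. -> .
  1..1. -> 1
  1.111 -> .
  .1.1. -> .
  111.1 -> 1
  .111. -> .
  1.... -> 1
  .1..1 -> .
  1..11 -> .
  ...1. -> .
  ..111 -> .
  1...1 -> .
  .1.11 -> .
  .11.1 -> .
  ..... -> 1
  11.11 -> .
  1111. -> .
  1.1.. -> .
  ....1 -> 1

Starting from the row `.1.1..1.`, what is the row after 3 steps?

1....1..
.111...1
...11...

...11...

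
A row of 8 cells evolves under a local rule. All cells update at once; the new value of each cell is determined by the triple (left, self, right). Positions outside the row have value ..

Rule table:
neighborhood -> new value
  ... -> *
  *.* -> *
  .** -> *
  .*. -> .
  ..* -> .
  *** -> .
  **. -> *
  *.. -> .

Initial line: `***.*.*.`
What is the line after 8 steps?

*..*....

*.**.*..
.****..*
.*..*...
......**
*****.**
*...****
..*.*..*
*..*....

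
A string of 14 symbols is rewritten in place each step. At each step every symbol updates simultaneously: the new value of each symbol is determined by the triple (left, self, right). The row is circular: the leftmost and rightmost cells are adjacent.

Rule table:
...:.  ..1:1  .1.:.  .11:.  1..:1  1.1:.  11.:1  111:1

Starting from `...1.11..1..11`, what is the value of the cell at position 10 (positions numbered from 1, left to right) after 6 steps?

1.1...111.11.1
1..1.1.11..1..
.11.....111.11
..11...1.11..1
11.11.1...111.
.1..1..1.1.11.
position 10 holds 1

1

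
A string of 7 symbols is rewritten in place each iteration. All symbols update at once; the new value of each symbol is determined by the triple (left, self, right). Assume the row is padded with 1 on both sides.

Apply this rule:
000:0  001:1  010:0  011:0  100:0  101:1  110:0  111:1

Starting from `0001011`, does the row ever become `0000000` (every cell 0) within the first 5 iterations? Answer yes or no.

no

0010101
0101010
1010101
0101010  (repeats iteration 2; period 2)
iteration 5: 1010101
iteration 5 is 1010101, still not uniform 0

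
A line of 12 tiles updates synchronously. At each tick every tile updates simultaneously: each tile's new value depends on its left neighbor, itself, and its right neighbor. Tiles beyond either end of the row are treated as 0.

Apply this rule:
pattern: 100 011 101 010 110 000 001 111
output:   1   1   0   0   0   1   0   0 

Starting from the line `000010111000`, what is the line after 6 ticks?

100000011100

111000100111
100110010100
010101000011
000000111010
111110100001
100000011100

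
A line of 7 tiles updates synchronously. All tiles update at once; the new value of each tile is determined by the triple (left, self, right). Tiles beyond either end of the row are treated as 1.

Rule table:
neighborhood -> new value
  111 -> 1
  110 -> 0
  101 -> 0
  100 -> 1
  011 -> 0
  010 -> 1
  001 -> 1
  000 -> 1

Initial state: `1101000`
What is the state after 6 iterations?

1110111

iteration 1: 1001111
iteration 2: 0110111
iteration 3: 0000011
iteration 4: 1111101
iteration 5: 1111000
iteration 6: 1110111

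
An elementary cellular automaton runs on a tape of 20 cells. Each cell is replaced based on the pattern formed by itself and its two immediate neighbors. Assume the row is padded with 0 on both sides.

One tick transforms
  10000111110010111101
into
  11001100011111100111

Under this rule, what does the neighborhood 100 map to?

At position 1 the neighborhood is 100; the next row has 1 there.

1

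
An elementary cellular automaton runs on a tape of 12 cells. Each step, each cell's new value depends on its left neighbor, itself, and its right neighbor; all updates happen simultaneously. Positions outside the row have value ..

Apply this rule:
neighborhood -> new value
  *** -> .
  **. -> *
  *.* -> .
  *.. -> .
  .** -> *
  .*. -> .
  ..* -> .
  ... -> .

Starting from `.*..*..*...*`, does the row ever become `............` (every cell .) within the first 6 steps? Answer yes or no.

yes

............
all cells are . at step 1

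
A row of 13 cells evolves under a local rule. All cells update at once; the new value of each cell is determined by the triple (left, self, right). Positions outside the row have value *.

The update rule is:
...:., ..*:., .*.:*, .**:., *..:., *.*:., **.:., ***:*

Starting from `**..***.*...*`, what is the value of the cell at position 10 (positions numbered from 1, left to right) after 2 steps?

*....*..*....
.....*..*....
position 10 holds .

.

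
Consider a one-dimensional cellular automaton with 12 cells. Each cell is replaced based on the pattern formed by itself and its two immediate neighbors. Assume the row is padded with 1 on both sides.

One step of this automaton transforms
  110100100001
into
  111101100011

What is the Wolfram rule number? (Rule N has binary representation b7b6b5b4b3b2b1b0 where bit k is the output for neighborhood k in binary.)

position 0: 111 → 1  (bit 7 = 1)
position 1: 110 → 1  (bit 6 = 1)
position 2: 101 → 1  (bit 5 = 1)
position 4: 100 → 0  (bit 4 = 0)
position 11: 011 → 1  (bit 3 = 1)
position 3: 010 → 1  (bit 2 = 1)
position 5: 001 → 1  (bit 1 = 1)
position 8: 000 → 0  (bit 0 = 0)
bits b7..b0 = 11101110 = 238

238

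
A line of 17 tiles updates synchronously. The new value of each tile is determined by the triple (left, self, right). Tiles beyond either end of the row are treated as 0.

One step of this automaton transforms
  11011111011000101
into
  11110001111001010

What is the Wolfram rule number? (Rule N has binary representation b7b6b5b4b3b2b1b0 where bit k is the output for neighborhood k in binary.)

106

position 4: 111 → 0  (bit 7 = 0)
position 1: 110 → 1  (bit 6 = 1)
position 2: 101 → 1  (bit 5 = 1)
position 11: 100 → 0  (bit 4 = 0)
position 0: 011 → 1  (bit 3 = 1)
position 14: 010 → 0  (bit 2 = 0)
position 13: 001 → 1  (bit 1 = 1)
position 12: 000 → 0  (bit 0 = 0)
bits b7..b0 = 01101010 = 106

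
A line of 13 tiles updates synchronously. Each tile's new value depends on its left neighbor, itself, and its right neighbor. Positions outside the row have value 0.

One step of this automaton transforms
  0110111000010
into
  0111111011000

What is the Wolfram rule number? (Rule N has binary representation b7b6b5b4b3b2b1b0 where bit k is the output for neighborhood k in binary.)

233

position 5: 111 → 1  (bit 7 = 1)
position 2: 110 → 1  (bit 6 = 1)
position 3: 101 → 1  (bit 5 = 1)
position 7: 100 → 0  (bit 4 = 0)
position 1: 011 → 1  (bit 3 = 1)
position 11: 010 → 0  (bit 2 = 0)
position 0: 001 → 0  (bit 1 = 0)
position 8: 000 → 1  (bit 0 = 1)
bits b7..b0 = 11101001 = 233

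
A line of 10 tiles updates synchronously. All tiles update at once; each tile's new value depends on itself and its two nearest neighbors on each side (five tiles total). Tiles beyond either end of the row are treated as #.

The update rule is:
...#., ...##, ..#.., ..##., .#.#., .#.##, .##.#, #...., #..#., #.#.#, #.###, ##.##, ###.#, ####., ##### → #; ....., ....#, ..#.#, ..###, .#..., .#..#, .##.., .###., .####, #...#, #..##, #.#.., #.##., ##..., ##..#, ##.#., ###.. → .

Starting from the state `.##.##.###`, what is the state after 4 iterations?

######.###

#.##.###.#
##.###.###
####.###.#
######.###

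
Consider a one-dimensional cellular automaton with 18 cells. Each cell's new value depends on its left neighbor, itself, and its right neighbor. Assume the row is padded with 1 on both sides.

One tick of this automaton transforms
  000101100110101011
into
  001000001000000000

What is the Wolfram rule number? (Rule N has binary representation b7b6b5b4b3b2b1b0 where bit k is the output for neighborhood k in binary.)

position 17: 111 → 0  (bit 7 = 0)
position 6: 110 → 0  (bit 6 = 0)
position 4: 101 → 0  (bit 5 = 0)
position 0: 100 → 0  (bit 4 = 0)
position 5: 011 → 0  (bit 3 = 0)
position 3: 010 → 0  (bit 2 = 0)
position 2: 001 → 1  (bit 1 = 1)
position 1: 000 → 0  (bit 0 = 0)
bits b7..b0 = 00000010 = 2

2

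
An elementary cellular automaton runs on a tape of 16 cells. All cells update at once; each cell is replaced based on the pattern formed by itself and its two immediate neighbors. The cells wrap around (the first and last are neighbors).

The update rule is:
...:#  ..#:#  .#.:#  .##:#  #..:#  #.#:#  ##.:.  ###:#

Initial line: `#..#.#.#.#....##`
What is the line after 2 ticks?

tick 1: .###############
tick 2: ###############.

###############.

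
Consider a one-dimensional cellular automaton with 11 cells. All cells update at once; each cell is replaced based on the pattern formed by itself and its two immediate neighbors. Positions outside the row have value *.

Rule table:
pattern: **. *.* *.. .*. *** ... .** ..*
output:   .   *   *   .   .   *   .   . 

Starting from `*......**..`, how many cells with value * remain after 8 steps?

5

.*****...*.
*.....**..*
.****...*..
*....**..*.
.***...*..*
*...**..*..
.**...*..*.
*..**..*..*
count of *: 5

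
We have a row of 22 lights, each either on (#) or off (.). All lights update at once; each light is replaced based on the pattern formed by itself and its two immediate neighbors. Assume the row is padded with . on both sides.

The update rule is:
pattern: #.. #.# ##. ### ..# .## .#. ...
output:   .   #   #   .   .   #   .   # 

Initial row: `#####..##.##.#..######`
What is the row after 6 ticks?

#...#..######...#....#
..#....#....#.#...##..
#...##...##..#..#.##.#
..#.##.#.##......####.
#..####.###.####.#..#.
...#..###.###..##.....

...#..###.###..##.....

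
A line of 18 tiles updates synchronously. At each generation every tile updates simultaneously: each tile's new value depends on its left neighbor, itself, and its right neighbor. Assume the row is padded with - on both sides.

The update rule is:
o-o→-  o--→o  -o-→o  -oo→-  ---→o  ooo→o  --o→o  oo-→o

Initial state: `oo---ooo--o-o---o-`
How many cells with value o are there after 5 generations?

-oooo-ooooo-oooooo
o-ooo--oooo--ooooo
o--oooo-ooooo-oooo
ooo-ooo--oooo--ooo
-oo--oooo-ooooo-oo
count of o: 13

13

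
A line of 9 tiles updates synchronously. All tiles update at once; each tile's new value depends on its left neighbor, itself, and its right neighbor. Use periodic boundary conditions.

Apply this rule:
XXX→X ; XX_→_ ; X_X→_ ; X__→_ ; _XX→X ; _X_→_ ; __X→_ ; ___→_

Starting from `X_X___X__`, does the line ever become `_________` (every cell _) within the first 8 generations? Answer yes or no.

yes

_________
all cells are _ at generation 1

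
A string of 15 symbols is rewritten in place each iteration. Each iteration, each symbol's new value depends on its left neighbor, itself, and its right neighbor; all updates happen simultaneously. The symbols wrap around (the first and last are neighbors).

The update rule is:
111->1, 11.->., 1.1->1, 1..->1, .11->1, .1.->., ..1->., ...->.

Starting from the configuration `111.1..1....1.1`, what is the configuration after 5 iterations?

.1.1.1.1.1..1.1

11.1.1..1....11
1.1.1.1..1...11
.1.1.1.1..1..11
1.1.1.1.1..1.1.
.1.1.1.1.1..1.1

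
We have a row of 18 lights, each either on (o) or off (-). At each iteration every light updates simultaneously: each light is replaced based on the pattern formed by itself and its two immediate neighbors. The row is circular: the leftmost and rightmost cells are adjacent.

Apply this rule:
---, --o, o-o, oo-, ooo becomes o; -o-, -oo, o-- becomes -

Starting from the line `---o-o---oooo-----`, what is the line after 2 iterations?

ooo-o--oo-ooo-oooo
oooo--o-oo-ooo-ooo

oooo--o-oo-ooo-ooo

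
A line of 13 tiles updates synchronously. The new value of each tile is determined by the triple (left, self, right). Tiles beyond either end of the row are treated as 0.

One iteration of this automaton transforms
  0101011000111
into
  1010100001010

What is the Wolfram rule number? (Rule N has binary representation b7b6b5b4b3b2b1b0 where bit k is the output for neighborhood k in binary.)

position 11: 111 → 1  (bit 7 = 1)
position 6: 110 → 0  (bit 6 = 0)
position 2: 101 → 1  (bit 5 = 1)
position 7: 100 → 0  (bit 4 = 0)
position 5: 011 → 0  (bit 3 = 0)
position 1: 010 → 0  (bit 2 = 0)
position 0: 001 → 1  (bit 1 = 1)
position 8: 000 → 0  (bit 0 = 0)
bits b7..b0 = 10100010 = 162

162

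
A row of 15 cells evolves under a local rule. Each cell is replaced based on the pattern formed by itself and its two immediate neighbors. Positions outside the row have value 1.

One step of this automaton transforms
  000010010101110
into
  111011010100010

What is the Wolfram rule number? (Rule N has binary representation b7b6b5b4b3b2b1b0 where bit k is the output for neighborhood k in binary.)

85

position 12: 111 → 0  (bit 7 = 0)
position 13: 110 → 1  (bit 6 = 1)
position 8: 101 → 0  (bit 5 = 0)
position 0: 100 → 1  (bit 4 = 1)
position 11: 011 → 0  (bit 3 = 0)
position 4: 010 → 1  (bit 2 = 1)
position 3: 001 → 0  (bit 1 = 0)
position 1: 000 → 1  (bit 0 = 1)
bits b7..b0 = 01010101 = 85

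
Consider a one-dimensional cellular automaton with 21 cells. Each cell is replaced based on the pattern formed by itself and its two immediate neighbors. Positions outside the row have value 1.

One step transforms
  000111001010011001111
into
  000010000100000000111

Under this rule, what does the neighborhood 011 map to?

At position 3 the neighborhood is 011; the next row has 0 there.

0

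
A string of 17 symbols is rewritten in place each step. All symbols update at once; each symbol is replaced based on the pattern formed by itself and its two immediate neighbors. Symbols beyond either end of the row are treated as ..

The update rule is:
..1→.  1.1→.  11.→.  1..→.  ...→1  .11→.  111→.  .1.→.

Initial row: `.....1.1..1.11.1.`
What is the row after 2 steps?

1111.............
.....111111111111

.....111111111111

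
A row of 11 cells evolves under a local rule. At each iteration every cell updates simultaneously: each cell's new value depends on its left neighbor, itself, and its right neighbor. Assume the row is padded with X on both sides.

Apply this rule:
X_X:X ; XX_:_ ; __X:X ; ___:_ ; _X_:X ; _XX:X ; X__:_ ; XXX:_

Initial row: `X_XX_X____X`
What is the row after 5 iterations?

XX___XX_XX_

iteration 1: _XX_XX___XX
iteration 2: XX_XX___XX_
iteration 3: __XX___XX_X
iteration 4: _XX___XX_XX
iteration 5: XX___XX_XX_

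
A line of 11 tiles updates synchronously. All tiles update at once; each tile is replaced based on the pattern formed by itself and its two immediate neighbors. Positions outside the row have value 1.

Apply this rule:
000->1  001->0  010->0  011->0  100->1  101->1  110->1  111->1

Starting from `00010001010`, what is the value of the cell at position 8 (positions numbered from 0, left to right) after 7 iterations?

iteration 1: 11001100101
iteration 2: 11100110010
iteration 3: 11110011001
iteration 4: 11111001100
iteration 5: 11111100110
iteration 6: 11111110011
iteration 7: 11111111001
position 8 holds 0

0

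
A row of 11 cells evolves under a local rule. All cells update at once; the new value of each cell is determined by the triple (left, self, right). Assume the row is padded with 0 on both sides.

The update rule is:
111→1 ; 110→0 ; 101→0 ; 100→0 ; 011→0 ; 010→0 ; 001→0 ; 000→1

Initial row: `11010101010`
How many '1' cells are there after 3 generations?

9

generation 1: 00000000000
generation 2: 11111111111
generation 3: 01111111110
count of 1: 9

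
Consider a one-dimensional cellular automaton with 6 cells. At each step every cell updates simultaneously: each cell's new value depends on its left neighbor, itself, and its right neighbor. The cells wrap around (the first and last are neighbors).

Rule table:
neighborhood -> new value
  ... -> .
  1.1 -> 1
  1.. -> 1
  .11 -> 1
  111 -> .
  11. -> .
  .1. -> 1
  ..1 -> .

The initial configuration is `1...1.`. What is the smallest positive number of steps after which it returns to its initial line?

6

step 1: 11..11
step 2: ..1.1.
step 3: ..1111
step 4: 1.1...
step 5: 1111..
step 6: 1...1.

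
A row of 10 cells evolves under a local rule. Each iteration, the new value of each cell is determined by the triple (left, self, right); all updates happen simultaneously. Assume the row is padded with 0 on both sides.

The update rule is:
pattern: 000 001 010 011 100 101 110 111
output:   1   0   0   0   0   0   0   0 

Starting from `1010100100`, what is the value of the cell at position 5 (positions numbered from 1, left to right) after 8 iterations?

1

0000000001
1111111100
0000000001  (repeats iteration 1; period 2)
iteration 8: 1111111100
position 5 holds 1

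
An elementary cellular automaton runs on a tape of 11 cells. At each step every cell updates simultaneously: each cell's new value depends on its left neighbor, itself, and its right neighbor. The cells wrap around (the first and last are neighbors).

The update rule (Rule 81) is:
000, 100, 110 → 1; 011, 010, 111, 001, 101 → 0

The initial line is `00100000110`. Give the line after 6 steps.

00110001100

10011110011
11000011000
01111001110
00001100011
11100111001
00110001100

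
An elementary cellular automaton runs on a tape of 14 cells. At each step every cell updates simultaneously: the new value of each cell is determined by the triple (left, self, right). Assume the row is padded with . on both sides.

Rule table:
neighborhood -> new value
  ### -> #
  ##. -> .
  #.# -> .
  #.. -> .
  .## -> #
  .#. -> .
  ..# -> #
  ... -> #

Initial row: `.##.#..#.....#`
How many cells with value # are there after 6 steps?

##....#..####.
#..###..####..
..###..####..#
####..####..#.
###..####..#..
##..####..#..#
count of #: 8

8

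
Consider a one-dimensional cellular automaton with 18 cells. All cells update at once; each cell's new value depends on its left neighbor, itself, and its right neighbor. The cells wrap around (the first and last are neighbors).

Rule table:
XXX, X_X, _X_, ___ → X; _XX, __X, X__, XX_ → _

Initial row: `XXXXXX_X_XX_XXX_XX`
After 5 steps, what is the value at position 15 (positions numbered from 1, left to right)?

_

XXXXX_XXX__X_X_X_X
XXXX_X_X___XXXXXX_
_XX_XXXX_X__XXXX_X
X__X_XX_XX___XX_XX
___XX__X___X___X_X
position 15 holds _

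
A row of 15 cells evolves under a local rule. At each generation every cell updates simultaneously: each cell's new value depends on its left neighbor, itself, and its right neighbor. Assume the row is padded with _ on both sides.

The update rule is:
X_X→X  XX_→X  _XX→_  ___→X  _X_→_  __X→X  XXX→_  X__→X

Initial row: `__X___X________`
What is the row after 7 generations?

XX_XXX_XXXXXXXX
_XX__XX_______X
X_XXX_XXXXXXXX_
_X__XX_______XX
X_XX_XXXXXXXX_X
_X_XX_______XX_
X_X_XXXXXXXX_XX

X_X_XXXXXXXX_XX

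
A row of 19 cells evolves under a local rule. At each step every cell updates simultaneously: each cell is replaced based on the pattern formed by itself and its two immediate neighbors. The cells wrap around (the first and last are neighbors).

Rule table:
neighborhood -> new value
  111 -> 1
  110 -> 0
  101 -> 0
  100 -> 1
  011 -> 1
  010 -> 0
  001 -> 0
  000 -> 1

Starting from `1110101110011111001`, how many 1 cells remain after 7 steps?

11

1100001101011110101
1011101000011100001
0011000111011011101
1010110110010011000
0000100101001010110
1110010000100000101
1101001110011110001
count of 1: 11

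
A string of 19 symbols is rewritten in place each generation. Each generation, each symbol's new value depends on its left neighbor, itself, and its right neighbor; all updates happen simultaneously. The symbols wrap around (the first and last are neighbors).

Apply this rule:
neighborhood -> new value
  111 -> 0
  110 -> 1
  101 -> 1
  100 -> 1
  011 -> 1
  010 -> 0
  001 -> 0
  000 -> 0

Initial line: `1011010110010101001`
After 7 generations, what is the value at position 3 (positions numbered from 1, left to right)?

generation 1: 1111101111001010101
generation 2: 0000111001100101011
generation 3: 1000101101110010111
generation 4: 1100011111011001100
generation 5: 1110010001111101110
generation 6: 1011001001000111011
generation 7: 1111100100100101110
position 3 holds 1

1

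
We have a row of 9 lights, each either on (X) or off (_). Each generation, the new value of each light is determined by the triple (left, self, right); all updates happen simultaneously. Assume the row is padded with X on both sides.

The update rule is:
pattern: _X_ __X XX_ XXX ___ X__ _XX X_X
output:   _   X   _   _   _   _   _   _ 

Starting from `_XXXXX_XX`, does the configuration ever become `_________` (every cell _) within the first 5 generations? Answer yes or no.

yes

generation 1: _________
all cells are _ at generation 1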